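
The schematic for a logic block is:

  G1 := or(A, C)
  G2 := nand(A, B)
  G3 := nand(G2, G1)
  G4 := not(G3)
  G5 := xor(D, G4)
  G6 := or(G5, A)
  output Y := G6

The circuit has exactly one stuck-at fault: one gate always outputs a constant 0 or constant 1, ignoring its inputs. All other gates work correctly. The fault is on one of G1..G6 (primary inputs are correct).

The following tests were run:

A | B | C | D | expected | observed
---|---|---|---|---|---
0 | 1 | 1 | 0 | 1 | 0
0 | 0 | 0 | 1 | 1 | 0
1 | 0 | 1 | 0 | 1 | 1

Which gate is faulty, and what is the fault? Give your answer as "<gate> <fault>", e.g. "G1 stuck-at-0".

G5 stuck-at-0

Fault-free values for test 1 (A=0, B=1, C=1, D=0): G1=1, G2=1, G3=0, G4=1, G5=1, G6=1, giving Y=1. Observed 0.
Test 1: faults giving observed 0 are {G1 stuck-at-0, G2 stuck-at-0, G3 stuck-at-1, G4 stuck-at-0, G5 stuck-at-0, G6 stuck-at-0}.
Test 2 (A=0, B=0, C=0, D=1): fault-free G1=0, G2=1, G3=1, G4=0, G5=1, G6=1 → 1; observed 0. Eliminates G1 stuck-at-0, G2 stuck-at-0, G3 stuck-at-1, G4 stuck-at-0.
Test 3 (A=1, B=0, C=1, D=0): fault-free G1=1, G2=1, G3=0, G4=1, G5=1, G6=1 → 1; observed 1. Eliminates G6 stuck-at-0.
Only G5 stuck-at-0 is consistent with every test.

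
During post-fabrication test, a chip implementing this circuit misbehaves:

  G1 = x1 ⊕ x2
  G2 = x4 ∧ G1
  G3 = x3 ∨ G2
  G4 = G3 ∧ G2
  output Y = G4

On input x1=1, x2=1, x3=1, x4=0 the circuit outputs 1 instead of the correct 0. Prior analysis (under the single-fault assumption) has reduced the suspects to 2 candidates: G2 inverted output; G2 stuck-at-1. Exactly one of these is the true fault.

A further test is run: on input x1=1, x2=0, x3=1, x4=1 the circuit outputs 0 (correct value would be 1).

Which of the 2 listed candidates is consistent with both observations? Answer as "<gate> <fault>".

Evaluate each candidate on input x1=1, x2=0, x3=1, x4=1:
  G2 inverted output: G1=1, G2=0 [inverted output], G3=1, G4=0 → 0 — matches
  G2 stuck-at-1: G1=1, G2=1 [stuck-at-1], G3=1, G4=1 → 1 — eliminated
Only G2 inverted output reproduces the observed 0.

G2 inverted output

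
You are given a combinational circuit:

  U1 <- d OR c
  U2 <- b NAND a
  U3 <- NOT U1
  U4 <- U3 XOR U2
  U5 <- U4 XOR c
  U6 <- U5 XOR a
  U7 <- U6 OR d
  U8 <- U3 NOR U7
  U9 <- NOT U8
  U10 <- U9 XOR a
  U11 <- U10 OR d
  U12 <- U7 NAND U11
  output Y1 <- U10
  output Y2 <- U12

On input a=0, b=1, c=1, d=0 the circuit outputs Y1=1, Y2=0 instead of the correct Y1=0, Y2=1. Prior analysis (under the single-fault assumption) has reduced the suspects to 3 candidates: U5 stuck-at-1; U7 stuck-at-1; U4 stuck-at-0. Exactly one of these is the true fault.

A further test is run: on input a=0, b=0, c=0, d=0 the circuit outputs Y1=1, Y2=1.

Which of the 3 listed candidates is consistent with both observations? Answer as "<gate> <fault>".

Evaluate each candidate on input a=0, b=0, c=0, d=0:
  U5 stuck-at-1: U1=0, U2=1, U3=1, U4=0, U5=1 [stuck-at-1], U6=1, U7=1, U8=0, U9=1, U10=1, U11=1, U12=0 → Y1=1, Y2=0 — eliminated
  U7 stuck-at-1: U1=0, U2=1, U3=1, U4=0, U5=0, U6=0, U7=1 [stuck-at-1], U8=0, U9=1, U10=1, U11=1, U12=0 → Y1=1, Y2=0 — eliminated
  U4 stuck-at-0: U1=0, U2=1, U3=1, U4=0 [stuck-at-0], U5=0, U6=0, U7=0, U8=0, U9=1, U10=1, U11=1, U12=1 → Y1=1, Y2=1 — matches
Only U4 stuck-at-0 reproduces the observed Y1=1, Y2=1.

U4 stuck-at-0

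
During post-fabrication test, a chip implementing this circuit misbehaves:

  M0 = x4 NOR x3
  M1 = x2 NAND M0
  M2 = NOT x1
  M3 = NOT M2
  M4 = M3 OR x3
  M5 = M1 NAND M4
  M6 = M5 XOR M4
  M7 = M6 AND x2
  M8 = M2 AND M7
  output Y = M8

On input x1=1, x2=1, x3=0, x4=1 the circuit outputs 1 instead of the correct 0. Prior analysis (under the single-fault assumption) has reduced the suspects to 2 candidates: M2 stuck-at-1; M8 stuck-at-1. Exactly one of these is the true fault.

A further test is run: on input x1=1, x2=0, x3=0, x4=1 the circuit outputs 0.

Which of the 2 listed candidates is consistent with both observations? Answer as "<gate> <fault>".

M2 stuck-at-1

Evaluate each candidate on input x1=1, x2=0, x3=0, x4=1:
  M2 stuck-at-1: M0=0, M1=1, M2=1 [stuck-at-1], M3=0, M4=0, M5=1, M6=1, M7=0, M8=0 → 0 — matches
  M8 stuck-at-1: M0=0, M1=1, M2=0, M3=1, M4=1, M5=0, M6=1, M7=0, M8=1 [stuck-at-1] → 1 — eliminated
Only M2 stuck-at-1 reproduces the observed 0.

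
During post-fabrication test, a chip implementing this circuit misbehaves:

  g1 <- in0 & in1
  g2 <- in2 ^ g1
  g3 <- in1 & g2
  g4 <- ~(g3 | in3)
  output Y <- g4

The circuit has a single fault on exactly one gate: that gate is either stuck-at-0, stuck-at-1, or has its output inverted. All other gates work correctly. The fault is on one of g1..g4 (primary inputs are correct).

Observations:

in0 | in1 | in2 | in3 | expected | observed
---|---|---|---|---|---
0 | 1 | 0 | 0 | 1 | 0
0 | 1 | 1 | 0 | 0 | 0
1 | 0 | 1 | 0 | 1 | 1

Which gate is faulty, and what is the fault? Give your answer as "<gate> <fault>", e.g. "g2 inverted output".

Fault-free values for test 1 (in0=0, in1=1, in2=0, in3=0): g1=0, g2=0, g3=0, g4=1, giving Y=1. Observed 0.
Test 1: faults giving observed 0 are {g1 stuck-at-1, g1 inverted output, g2 stuck-at-1, g2 inverted output, g3 stuck-at-1, g3 inverted output, g4 stuck-at-0, g4 inverted output}.
Test 2 (in0=0, in1=1, in2=1, in3=0): fault-free g1=0, g2=1, g3=1, g4=0 → 0; observed 0. Eliminates g1 stuck-at-1, g1 inverted output, g2 inverted output, g3 inverted output, g4 inverted output.
Test 3 (in0=1, in1=0, in2=1, in3=0): fault-free g1=0, g2=1, g3=0, g4=1 → 1; observed 1. Eliminates g3 stuck-at-1, g4 stuck-at-0.
Only g2 stuck-at-1 is consistent with every test.

g2 stuck-at-1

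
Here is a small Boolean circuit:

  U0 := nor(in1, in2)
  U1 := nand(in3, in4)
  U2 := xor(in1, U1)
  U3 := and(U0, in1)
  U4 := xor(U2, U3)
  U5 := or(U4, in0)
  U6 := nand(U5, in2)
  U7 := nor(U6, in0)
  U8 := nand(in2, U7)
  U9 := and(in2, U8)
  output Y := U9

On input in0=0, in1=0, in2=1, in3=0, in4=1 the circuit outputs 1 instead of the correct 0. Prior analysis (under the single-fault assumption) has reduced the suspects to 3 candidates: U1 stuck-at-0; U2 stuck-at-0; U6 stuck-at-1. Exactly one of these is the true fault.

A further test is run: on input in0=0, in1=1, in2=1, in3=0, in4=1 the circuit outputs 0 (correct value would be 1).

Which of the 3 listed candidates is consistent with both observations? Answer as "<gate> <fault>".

U1 stuck-at-0

Evaluate each candidate on input in0=0, in1=1, in2=1, in3=0, in4=1:
  U1 stuck-at-0: U0=0, U1=0 [stuck-at-0], U2=1, U3=0, U4=1, U5=1, U6=0, U7=1, U8=0, U9=0 → 0 — matches
  U2 stuck-at-0: U0=0, U1=1, U2=0 [stuck-at-0], U3=0, U4=0, U5=0, U6=1, U7=0, U8=1, U9=1 → 1 — eliminated
  U6 stuck-at-1: U0=0, U1=1, U2=0, U3=0, U4=0, U5=0, U6=1 [stuck-at-1], U7=0, U8=1, U9=1 → 1 — eliminated
Only U1 stuck-at-0 reproduces the observed 0.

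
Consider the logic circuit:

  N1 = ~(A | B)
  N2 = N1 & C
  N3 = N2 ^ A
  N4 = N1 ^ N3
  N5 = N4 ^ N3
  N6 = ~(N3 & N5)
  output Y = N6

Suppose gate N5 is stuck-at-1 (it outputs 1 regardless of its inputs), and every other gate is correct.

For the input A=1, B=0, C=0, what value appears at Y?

Propagate with N5 forced: N1=0, N2=0, N3=1, N4=1, N5=1 [stuck-at-1], N6=0.
So Y = 0. (Without the fault it would be 1.)

0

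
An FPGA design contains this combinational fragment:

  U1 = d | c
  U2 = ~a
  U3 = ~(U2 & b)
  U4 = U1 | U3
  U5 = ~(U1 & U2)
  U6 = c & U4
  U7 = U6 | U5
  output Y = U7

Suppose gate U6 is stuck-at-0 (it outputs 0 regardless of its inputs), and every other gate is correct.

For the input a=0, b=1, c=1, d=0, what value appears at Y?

0

Propagate with U6 forced: U1=1, U2=1, U3=0, U4=1, U5=0, U6=0 [stuck-at-0], U7=0.
So Y = 0. (Without the fault it would be 1.)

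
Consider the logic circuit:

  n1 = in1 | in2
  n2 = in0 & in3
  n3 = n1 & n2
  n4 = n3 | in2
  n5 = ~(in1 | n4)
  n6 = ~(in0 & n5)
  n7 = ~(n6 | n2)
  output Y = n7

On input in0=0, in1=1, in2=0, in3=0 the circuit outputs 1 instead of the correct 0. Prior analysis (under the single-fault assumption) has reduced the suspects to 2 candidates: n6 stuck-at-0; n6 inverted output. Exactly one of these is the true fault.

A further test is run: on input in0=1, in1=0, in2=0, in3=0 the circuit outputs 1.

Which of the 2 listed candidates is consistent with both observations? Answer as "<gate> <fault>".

Evaluate each candidate on input in0=1, in1=0, in2=0, in3=0:
  n6 stuck-at-0: n1=0, n2=0, n3=0, n4=0, n5=1, n6=0 [stuck-at-0], n7=1 → 1 — matches
  n6 inverted output: n1=0, n2=0, n3=0, n4=0, n5=1, n6=1 [inverted output], n7=0 → 0 — eliminated
Only n6 stuck-at-0 reproduces the observed 1.

n6 stuck-at-0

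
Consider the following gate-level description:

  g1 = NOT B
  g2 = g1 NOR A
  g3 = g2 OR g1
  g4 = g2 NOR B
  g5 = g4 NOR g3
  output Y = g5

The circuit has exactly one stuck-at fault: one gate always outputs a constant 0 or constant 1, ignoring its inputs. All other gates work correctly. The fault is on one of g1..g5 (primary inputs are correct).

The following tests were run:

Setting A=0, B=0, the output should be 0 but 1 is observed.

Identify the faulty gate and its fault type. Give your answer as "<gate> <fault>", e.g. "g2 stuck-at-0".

Fault-free values for test 1 (A=0, B=0): g1=1, g2=0, g3=1, g4=1, g5=0, giving Y=0. Observed 1.
Test 1: faults giving observed 1 are {g5 stuck-at-1}.
Only g5 stuck-at-1 is consistent with every test.

g5 stuck-at-1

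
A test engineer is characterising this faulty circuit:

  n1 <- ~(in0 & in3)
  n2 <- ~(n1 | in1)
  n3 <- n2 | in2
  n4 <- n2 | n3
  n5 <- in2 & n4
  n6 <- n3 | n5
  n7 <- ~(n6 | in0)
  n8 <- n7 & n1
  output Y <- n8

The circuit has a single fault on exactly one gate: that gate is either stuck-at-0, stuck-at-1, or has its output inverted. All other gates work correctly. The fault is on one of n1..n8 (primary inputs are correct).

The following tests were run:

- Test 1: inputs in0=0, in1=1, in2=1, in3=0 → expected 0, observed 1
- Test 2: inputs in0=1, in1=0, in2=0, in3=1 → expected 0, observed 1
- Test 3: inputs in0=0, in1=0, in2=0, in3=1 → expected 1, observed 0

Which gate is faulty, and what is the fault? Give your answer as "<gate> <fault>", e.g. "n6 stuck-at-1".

Fault-free values for test 1 (in0=0, in1=1, in2=1, in3=0): n1=1, n2=0, n3=1, n4=1, n5=1, n6=1, n7=0, n8=0, giving Y=0. Observed 1.
Test 1: faults giving observed 1 are {n3 stuck-at-0, n3 inverted output, n6 stuck-at-0, n6 inverted output, n7 stuck-at-1, n7 inverted output, n8 stuck-at-1, n8 inverted output}.
Test 2 (in0=1, in1=0, in2=0, in3=1): fault-free n1=0, n2=1, n3=1, n4=1, n5=0, n6=1, n7=0, n8=0 → 0; observed 1. Eliminates n3 stuck-at-0, n3 inverted output, n6 stuck-at-0, n6 inverted output, n7 stuck-at-1, n7 inverted output.
Test 3 (in0=0, in1=0, in2=0, in3=1): fault-free n1=1, n2=0, n3=0, n4=0, n5=0, n6=0, n7=1, n8=1 → 1; observed 0. Eliminates n8 stuck-at-1.
Only n8 inverted output is consistent with every test.

n8 inverted output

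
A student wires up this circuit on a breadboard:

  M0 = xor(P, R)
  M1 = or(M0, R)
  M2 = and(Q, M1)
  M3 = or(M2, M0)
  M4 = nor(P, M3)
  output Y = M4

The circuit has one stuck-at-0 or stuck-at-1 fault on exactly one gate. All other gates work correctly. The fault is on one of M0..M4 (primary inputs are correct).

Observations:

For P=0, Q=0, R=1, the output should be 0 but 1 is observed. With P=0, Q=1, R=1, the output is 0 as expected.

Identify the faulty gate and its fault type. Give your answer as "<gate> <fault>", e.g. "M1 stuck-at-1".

Fault-free values for test 1 (P=0, Q=0, R=1): M0=1, M1=1, M2=0, M3=1, M4=0, giving Y=0. Observed 1.
Test 1: faults giving observed 1 are {M0 stuck-at-0, M3 stuck-at-0, M4 stuck-at-1}.
Test 2 (P=0, Q=1, R=1): fault-free M0=1, M1=1, M2=1, M3=1, M4=0 → 0; observed 0. Eliminates M3 stuck-at-0, M4 stuck-at-1.
Only M0 stuck-at-0 is consistent with every test.

M0 stuck-at-0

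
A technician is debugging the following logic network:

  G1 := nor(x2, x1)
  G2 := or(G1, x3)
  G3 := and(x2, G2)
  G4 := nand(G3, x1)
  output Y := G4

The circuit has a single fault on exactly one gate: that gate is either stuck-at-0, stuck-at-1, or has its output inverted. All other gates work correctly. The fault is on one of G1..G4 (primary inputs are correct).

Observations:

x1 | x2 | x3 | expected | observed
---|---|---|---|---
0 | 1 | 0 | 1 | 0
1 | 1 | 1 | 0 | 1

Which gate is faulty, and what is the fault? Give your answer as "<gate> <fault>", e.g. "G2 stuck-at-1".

Fault-free values for test 1 (x1=0, x2=1, x3=0): G1=0, G2=0, G3=0, G4=1, giving Y=1. Observed 0.
Test 1: faults giving observed 0 are {G4 stuck-at-0, G4 inverted output}.
Test 2 (x1=1, x2=1, x3=1): fault-free G1=0, G2=1, G3=1, G4=0 → 0; observed 1. Eliminates G4 stuck-at-0.
Only G4 inverted output is consistent with every test.

G4 inverted output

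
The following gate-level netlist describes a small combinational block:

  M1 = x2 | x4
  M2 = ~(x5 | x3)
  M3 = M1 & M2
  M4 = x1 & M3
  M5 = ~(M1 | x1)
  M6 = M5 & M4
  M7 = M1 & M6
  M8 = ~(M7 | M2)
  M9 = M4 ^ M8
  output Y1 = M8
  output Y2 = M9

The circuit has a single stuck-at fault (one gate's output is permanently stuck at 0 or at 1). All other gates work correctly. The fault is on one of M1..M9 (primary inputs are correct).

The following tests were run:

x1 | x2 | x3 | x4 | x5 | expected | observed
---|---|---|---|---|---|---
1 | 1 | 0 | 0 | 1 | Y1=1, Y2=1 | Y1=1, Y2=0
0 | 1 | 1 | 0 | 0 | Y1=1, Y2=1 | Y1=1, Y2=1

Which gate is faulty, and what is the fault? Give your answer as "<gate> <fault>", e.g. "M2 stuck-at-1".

M3 stuck-at-1

Fault-free values for test 1 (x1=1, x2=1, x3=0, x4=0, x5=1): M1=1, M2=0, M3=0, M4=0, M5=0, M6=0, M7=0, M8=1, M9=1, giving Y1=1, Y2=1. Observed Y1=1, Y2=0.
Test 1: faults giving observed Y1=1, Y2=0 are {M3 stuck-at-1, M4 stuck-at-1, M9 stuck-at-0}.
Test 2 (x1=0, x2=1, x3=1, x4=0, x5=0): fault-free M1=1, M2=0, M3=0, M4=0, M5=0, M6=0, M7=0, M8=1, M9=1 → Y1=1, Y2=1; observed Y1=1, Y2=1. Eliminates M4 stuck-at-1, M9 stuck-at-0.
Only M3 stuck-at-1 is consistent with every test.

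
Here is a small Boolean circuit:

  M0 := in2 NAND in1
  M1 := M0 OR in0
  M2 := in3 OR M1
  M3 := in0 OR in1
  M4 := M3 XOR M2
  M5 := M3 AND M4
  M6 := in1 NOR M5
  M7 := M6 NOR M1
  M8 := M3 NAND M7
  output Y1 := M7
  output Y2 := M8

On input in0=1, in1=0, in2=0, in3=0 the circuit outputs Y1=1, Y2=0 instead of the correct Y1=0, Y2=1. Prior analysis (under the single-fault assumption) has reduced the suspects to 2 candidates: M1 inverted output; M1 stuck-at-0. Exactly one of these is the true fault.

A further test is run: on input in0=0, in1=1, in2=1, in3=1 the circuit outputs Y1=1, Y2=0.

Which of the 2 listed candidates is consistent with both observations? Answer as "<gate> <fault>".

Evaluate each candidate on input in0=0, in1=1, in2=1, in3=1:
  M1 inverted output: M0=0, M1=1 [inverted output], M2=1, M3=1, M4=0, M5=0, M6=0, M7=0, M8=1 → Y1=0, Y2=1 — eliminated
  M1 stuck-at-0: M0=0, M1=0 [stuck-at-0], M2=1, M3=1, M4=0, M5=0, M6=0, M7=1, M8=0 → Y1=1, Y2=0 — matches
Only M1 stuck-at-0 reproduces the observed Y1=1, Y2=0.

M1 stuck-at-0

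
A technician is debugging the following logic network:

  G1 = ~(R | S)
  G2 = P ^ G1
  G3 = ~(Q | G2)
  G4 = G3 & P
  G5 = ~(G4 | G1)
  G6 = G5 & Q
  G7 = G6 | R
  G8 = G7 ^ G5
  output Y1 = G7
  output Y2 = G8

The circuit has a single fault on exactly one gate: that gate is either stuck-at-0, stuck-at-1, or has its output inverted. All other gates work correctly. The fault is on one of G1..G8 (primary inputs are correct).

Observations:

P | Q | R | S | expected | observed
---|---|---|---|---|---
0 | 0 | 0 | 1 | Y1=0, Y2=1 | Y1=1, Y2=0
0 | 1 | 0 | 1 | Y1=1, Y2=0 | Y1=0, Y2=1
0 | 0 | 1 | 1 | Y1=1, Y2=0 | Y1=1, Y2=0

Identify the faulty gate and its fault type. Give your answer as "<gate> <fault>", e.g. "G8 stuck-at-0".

Fault-free values for test 1 (P=0, Q=0, R=0, S=1): G1=0, G2=0, G3=1, G4=0, G5=1, G6=0, G7=0, G8=1, giving Y1=0, Y2=1. Observed Y1=1, Y2=0.
Test 1: faults giving observed Y1=1, Y2=0 are {G6 stuck-at-1, G6 inverted output, G7 stuck-at-1, G7 inverted output}.
Test 2 (P=0, Q=1, R=0, S=1): fault-free G1=0, G2=0, G3=0, G4=0, G5=1, G6=1, G7=1, G8=0 → Y1=1, Y2=0; observed Y1=0, Y2=1. Eliminates G6 stuck-at-1, G7 stuck-at-1.
Test 3 (P=0, Q=0, R=1, S=1): fault-free G1=0, G2=0, G3=1, G4=0, G5=1, G6=0, G7=1, G8=0 → Y1=1, Y2=0; observed Y1=1, Y2=0. Eliminates G7 inverted output.
Only G6 inverted output is consistent with every test.

G6 inverted output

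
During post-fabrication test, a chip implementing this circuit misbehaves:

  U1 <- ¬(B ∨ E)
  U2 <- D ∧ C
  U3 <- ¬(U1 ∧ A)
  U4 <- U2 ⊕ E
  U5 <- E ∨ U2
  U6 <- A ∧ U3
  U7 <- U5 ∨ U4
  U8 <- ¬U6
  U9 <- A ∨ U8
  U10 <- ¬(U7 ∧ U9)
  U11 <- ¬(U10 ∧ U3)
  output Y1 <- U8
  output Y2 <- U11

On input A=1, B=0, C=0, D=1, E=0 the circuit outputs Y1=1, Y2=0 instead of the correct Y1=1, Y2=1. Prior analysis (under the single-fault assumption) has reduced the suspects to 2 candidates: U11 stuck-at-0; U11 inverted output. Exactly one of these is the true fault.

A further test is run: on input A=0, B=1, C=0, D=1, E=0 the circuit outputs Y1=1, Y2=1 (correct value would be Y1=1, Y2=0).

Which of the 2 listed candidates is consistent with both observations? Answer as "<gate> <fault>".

Evaluate each candidate on input A=0, B=1, C=0, D=1, E=0:
  U11 stuck-at-0: U1=0, U2=0, U3=1, U4=0, U5=0, U6=0, U7=0, U8=1, U9=1, U10=1, U11=0 [stuck-at-0] → Y1=1, Y2=0 — eliminated
  U11 inverted output: U1=0, U2=0, U3=1, U4=0, U5=0, U6=0, U7=0, U8=1, U9=1, U10=1, U11=1 [inverted output] → Y1=1, Y2=1 — matches
Only U11 inverted output reproduces the observed Y1=1, Y2=1.

U11 inverted output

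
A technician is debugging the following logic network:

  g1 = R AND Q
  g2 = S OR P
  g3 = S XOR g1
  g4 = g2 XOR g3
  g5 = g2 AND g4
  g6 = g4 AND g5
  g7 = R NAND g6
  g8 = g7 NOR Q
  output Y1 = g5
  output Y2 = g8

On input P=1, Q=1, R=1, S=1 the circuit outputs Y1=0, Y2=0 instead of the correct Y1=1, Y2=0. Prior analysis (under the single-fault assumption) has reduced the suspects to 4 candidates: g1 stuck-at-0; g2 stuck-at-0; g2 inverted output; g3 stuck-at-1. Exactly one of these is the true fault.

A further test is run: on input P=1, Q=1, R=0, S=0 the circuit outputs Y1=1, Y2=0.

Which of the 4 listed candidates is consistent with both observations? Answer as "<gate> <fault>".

Evaluate each candidate on input P=1, Q=1, R=0, S=0:
  g1 stuck-at-0: g1=0 [stuck-at-0], g2=1, g3=0, g4=1, g5=1, g6=1, g7=1, g8=0 → Y1=1, Y2=0 — matches
  g2 stuck-at-0: g1=0, g2=0 [stuck-at-0], g3=0, g4=0, g5=0, g6=0, g7=1, g8=0 → Y1=0, Y2=0 — eliminated
  g2 inverted output: g1=0, g2=0 [inverted output], g3=0, g4=0, g5=0, g6=0, g7=1, g8=0 → Y1=0, Y2=0 — eliminated
  g3 stuck-at-1: g1=0, g2=1, g3=1 [stuck-at-1], g4=0, g5=0, g6=0, g7=1, g8=0 → Y1=0, Y2=0 — eliminated
Only g1 stuck-at-0 reproduces the observed Y1=1, Y2=0.

g1 stuck-at-0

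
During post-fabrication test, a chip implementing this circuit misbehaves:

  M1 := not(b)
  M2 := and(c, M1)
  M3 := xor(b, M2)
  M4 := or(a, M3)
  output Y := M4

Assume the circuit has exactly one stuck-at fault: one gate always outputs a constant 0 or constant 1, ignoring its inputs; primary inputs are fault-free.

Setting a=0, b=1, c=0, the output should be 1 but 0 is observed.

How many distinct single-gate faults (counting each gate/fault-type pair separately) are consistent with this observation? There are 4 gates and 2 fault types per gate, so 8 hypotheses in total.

3

Fault-free: M1=0, M2=0, M3=1, M4=1 → 1. Observed 0.
  M1 stuck-at-0: output 1 ✗
  M1 stuck-at-1: output 1 ✗
  M2 stuck-at-0: output 1 ✗
  M2 stuck-at-1: output 0 ✓
  M3 stuck-at-0: output 0 ✓
  M3 stuck-at-1: output 1 ✗
  M4 stuck-at-0: output 0 ✓
  M4 stuck-at-1: output 1 ✗
Consistent faults: {M2 stuck-at-1, M3 stuck-at-0, M4 stuck-at-0} — 3 in all.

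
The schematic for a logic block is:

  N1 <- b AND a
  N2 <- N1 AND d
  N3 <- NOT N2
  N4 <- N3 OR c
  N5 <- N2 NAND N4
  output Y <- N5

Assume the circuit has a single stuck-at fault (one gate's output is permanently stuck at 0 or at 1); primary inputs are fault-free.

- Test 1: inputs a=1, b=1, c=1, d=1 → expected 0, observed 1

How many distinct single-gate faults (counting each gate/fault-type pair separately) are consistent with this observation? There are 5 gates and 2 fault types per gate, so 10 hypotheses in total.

4

Fault-free: N1=1, N2=1, N3=0, N4=1, N5=0 → 0. Observed 1.
  N1 stuck-at-0: output 1 ✓
  N1 stuck-at-1: output 0 ✗
  N2 stuck-at-0: output 1 ✓
  N2 stuck-at-1: output 0 ✗
  N3 stuck-at-0: output 0 ✗
  N3 stuck-at-1: output 0 ✗
  N4 stuck-at-0: output 1 ✓
  N4 stuck-at-1: output 0 ✗
  N5 stuck-at-0: output 0 ✗
  N5 stuck-at-1: output 1 ✓
Consistent faults: {N1 stuck-at-0, N2 stuck-at-0, N4 stuck-at-0, N5 stuck-at-1} — 4 in all.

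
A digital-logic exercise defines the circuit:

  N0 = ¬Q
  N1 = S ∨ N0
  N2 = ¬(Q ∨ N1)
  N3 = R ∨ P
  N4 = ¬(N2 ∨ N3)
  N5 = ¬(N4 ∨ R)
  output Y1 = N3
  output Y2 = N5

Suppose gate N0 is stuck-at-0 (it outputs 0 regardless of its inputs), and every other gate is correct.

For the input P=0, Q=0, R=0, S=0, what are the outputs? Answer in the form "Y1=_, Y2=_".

Propagate with N0 forced: N0=0 [stuck-at-0], N1=0, N2=1, N3=0, N4=0, N5=1.
So the outputs are Y1=0, Y2=1. (Without the fault they would be Y1=0, Y2=0.)

Y1=0, Y2=1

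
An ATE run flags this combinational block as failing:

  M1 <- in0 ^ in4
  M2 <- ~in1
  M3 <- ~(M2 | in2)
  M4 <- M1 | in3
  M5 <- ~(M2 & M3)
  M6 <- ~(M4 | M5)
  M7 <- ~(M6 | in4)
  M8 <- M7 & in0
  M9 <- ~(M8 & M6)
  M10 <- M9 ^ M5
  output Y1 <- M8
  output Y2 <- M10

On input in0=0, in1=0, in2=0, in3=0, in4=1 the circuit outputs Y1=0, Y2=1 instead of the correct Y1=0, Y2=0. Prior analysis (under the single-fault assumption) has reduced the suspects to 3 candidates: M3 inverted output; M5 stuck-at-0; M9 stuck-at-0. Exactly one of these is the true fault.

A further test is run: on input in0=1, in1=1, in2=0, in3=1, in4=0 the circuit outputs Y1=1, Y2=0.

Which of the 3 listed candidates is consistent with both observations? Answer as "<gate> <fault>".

Evaluate each candidate on input in0=1, in1=1, in2=0, in3=1, in4=0:
  M3 inverted output: M1=1, M2=0, M3=0 [inverted output], M4=1, M5=1, M6=0, M7=1, M8=1, M9=1, M10=0 → Y1=1, Y2=0 — matches
  M5 stuck-at-0: M1=1, M2=0, M3=1, M4=1, M5=0 [stuck-at-0], M6=0, M7=1, M8=1, M9=1, M10=1 → Y1=1, Y2=1 — eliminated
  M9 stuck-at-0: M1=1, M2=0, M3=1, M4=1, M5=1, M6=0, M7=1, M8=1, M9=0 [stuck-at-0], M10=1 → Y1=1, Y2=1 — eliminated
Only M3 inverted output reproduces the observed Y1=1, Y2=0.

M3 inverted output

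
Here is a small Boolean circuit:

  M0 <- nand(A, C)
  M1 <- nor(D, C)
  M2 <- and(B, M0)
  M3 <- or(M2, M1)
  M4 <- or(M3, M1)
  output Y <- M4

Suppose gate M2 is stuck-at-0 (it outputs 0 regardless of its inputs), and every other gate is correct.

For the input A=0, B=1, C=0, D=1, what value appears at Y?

Propagate with M2 forced: M0=1, M1=0, M2=0 [stuck-at-0], M3=0, M4=0.
So Y = 0. (Without the fault it would be 1.)

0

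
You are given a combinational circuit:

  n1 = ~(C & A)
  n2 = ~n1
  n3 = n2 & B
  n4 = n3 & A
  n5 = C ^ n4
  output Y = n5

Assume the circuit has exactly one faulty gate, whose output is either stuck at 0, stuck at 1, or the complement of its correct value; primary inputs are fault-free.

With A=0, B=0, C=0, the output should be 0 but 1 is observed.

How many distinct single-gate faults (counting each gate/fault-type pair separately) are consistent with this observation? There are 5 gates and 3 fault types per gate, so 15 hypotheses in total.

4

Fault-free: n1=1, n2=0, n3=0, n4=0, n5=0 → 0. Observed 1.
  n1: none of the 3 fault types match ✗
  n2: none of the 3 fault types match ✗
  n3: none of the 3 fault types match ✗
  n4: stuck-at-1, inverted output ✓; others ✗
  n5: stuck-at-1, inverted output ✓; others ✗
Consistent faults: {n4 stuck-at-1, n4 inverted output, n5 stuck-at-1, n5 inverted output} — 4 in all.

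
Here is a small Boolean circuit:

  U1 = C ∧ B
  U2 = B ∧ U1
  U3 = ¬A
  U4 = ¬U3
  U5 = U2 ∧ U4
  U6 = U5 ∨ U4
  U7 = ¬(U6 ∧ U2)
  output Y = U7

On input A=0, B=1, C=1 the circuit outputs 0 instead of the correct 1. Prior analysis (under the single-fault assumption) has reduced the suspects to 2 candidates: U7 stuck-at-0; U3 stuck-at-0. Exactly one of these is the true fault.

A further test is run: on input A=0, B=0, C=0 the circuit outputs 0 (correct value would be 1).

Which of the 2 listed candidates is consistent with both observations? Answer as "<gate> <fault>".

U7 stuck-at-0

Evaluate each candidate on input A=0, B=0, C=0:
  U7 stuck-at-0: U1=0, U2=0, U3=1, U4=0, U5=0, U6=0, U7=0 [stuck-at-0] → 0 — matches
  U3 stuck-at-0: U1=0, U2=0, U3=0 [stuck-at-0], U4=1, U5=0, U6=1, U7=1 → 1 — eliminated
Only U7 stuck-at-0 reproduces the observed 0.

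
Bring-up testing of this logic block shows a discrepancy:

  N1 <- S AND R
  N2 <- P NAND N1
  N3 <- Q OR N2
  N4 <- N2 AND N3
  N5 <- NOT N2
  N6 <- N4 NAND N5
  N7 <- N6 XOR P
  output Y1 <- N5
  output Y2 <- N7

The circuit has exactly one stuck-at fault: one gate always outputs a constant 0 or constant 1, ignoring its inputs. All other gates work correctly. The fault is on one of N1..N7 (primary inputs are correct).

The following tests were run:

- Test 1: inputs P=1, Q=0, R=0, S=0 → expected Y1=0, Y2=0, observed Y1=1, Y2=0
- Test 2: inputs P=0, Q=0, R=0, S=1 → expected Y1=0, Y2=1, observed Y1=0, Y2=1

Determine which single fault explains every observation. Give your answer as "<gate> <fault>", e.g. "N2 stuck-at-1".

N1 stuck-at-1

Fault-free values for test 1 (P=1, Q=0, R=0, S=0): N1=0, N2=1, N3=1, N4=1, N5=0, N6=1, N7=0, giving Y1=0, Y2=0. Observed Y1=1, Y2=0.
Test 1: faults giving observed Y1=1, Y2=0 are {N1 stuck-at-1, N2 stuck-at-0}.
Test 2 (P=0, Q=0, R=0, S=1): fault-free N1=0, N2=1, N3=1, N4=1, N5=0, N6=1, N7=1 → Y1=0, Y2=1; observed Y1=0, Y2=1. Eliminates N2 stuck-at-0.
Only N1 stuck-at-1 is consistent with every test.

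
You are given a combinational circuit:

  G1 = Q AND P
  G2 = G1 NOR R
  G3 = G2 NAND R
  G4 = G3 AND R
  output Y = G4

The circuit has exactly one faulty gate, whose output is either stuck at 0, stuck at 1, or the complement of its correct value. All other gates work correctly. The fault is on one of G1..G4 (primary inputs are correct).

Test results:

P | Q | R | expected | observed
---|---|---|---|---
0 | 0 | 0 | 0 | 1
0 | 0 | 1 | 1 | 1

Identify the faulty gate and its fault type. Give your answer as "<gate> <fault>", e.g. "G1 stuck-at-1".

Fault-free values for test 1 (P=0, Q=0, R=0): G1=0, G2=1, G3=1, G4=0, giving Y=0. Observed 1.
Test 1: faults giving observed 1 are {G4 stuck-at-1, G4 inverted output}.
Test 2 (P=0, Q=0, R=1): fault-free G1=0, G2=0, G3=1, G4=1 → 1; observed 1. Eliminates G4 inverted output.
Only G4 stuck-at-1 is consistent with every test.

G4 stuck-at-1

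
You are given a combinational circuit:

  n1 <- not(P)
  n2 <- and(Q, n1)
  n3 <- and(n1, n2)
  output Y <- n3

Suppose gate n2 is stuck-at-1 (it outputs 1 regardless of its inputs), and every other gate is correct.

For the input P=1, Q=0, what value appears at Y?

0

Propagate with n2 forced: n1=0, n2=1 [stuck-at-1], n3=0.
So Y = 0. (Same as the fault-free value — the fault is masked on this input.)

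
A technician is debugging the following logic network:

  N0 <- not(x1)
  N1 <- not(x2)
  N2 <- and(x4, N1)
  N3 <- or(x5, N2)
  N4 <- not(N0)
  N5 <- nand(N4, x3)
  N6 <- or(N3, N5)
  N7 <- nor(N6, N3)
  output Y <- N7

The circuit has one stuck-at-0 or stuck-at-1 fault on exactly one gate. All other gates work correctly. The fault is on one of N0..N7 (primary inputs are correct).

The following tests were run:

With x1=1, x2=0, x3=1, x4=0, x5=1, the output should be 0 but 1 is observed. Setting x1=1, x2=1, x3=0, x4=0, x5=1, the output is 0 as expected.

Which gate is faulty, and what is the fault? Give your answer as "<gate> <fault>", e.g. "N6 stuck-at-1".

N3 stuck-at-0

Fault-free values for test 1 (x1=1, x2=0, x3=1, x4=0, x5=1): N0=0, N1=1, N2=0, N3=1, N4=1, N5=0, N6=1, N7=0, giving Y=0. Observed 1.
Test 1: faults giving observed 1 are {N3 stuck-at-0, N7 stuck-at-1}.
Test 2 (x1=1, x2=1, x3=0, x4=0, x5=1): fault-free N0=0, N1=0, N2=0, N3=1, N4=1, N5=1, N6=1, N7=0 → 0; observed 0. Eliminates N7 stuck-at-1.
Only N3 stuck-at-0 is consistent with every test.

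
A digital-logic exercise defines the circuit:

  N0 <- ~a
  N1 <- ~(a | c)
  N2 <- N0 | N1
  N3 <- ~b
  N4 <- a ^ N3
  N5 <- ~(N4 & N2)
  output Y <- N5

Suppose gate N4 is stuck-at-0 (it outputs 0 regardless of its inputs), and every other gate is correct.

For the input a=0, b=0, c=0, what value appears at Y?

Propagate with N4 forced: N0=1, N1=1, N2=1, N3=1, N4=0 [stuck-at-0], N5=1.
So Y = 1. (Without the fault it would be 0.)

1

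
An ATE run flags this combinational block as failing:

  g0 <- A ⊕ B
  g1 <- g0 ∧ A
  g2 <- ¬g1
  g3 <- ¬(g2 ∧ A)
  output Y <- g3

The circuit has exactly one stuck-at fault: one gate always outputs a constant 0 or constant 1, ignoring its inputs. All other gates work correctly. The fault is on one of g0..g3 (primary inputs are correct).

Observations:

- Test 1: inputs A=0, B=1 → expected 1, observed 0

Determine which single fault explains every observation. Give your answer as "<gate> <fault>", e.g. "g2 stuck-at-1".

Fault-free values for test 1 (A=0, B=1): g0=1, g1=0, g2=1, g3=1, giving Y=1. Observed 0.
Test 1: faults giving observed 0 are {g3 stuck-at-0}.
Only g3 stuck-at-0 is consistent with every test.

g3 stuck-at-0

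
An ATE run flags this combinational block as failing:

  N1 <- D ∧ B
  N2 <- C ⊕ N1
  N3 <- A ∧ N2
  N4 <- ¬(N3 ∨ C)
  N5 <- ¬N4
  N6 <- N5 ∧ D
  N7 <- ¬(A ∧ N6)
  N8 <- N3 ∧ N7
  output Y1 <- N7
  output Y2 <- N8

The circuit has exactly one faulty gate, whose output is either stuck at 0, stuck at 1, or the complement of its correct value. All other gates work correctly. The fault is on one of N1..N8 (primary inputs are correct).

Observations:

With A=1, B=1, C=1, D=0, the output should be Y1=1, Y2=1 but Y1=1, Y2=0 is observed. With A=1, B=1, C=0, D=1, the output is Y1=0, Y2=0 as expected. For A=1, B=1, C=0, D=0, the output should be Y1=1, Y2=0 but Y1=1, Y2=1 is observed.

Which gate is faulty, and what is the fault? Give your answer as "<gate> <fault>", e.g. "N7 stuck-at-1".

N1 stuck-at-1

Fault-free values for test 1 (A=1, B=1, C=1, D=0): N1=0, N2=1, N3=1, N4=0, N5=1, N6=0, N7=1, N8=1, giving Y1=1, Y2=1. Observed Y1=1, Y2=0.
Test 1: faults giving observed Y1=1, Y2=0 are {N1 stuck-at-1, N1 inverted output, N2 stuck-at-0, N2 inverted output, N3 stuck-at-0, N3 inverted output, N8 stuck-at-0, N8 inverted output}.
Test 2 (A=1, B=1, C=0, D=1): fault-free N1=1, N2=1, N3=1, N4=0, N5=1, N6=1, N7=0, N8=0 → Y1=0, Y2=0; observed Y1=0, Y2=0. Eliminates N1 inverted output, N2 stuck-at-0, N2 inverted output, N3 stuck-at-0, N3 inverted output, N8 inverted output.
Test 3 (A=1, B=1, C=0, D=0): fault-free N1=0, N2=0, N3=0, N4=1, N5=0, N6=0, N7=1, N8=0 → Y1=1, Y2=0; observed Y1=1, Y2=1. Eliminates N8 stuck-at-0.
Only N1 stuck-at-1 is consistent with every test.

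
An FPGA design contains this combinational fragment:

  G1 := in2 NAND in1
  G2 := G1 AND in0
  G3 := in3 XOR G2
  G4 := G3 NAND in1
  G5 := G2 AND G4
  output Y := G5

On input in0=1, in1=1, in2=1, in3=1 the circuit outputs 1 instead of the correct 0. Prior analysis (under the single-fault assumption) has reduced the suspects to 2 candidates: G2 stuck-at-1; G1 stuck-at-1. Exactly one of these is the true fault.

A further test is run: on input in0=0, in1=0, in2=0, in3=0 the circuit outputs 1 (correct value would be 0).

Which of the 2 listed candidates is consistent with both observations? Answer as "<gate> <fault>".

Evaluate each candidate on input in0=0, in1=0, in2=0, in3=0:
  G2 stuck-at-1: G1=1, G2=1 [stuck-at-1], G3=1, G4=1, G5=1 → 1 — matches
  G1 stuck-at-1: G1=1 [stuck-at-1], G2=0, G3=0, G4=1, G5=0 → 0 — eliminated
Only G2 stuck-at-1 reproduces the observed 1.

G2 stuck-at-1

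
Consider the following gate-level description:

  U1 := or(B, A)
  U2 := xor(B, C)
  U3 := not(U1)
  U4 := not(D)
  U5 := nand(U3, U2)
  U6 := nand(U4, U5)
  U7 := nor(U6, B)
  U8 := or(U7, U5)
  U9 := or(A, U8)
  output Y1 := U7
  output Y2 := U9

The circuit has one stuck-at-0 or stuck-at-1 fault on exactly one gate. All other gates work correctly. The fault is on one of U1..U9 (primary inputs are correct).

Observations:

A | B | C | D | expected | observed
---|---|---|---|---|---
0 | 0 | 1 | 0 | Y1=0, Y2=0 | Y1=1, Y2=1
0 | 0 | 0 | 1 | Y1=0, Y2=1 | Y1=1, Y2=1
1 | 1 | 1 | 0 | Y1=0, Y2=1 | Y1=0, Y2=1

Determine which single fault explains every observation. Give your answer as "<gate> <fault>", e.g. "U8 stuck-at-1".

Fault-free values for test 1 (A=0, B=0, C=1, D=0): U1=0, U2=1, U3=1, U4=1, U5=0, U6=1, U7=0, U8=0, U9=0, giving Y1=0, Y2=0. Observed Y1=1, Y2=1.
Test 1: faults giving observed Y1=1, Y2=1 are {U1 stuck-at-1, U2 stuck-at-0, U3 stuck-at-0, U5 stuck-at-1, U6 stuck-at-0, U7 stuck-at-1}.
Test 2 (A=0, B=0, C=0, D=1): fault-free U1=0, U2=0, U3=1, U4=0, U5=1, U6=1, U7=0, U8=1, U9=1 → Y1=0, Y2=1; observed Y1=1, Y2=1. Eliminates U1 stuck-at-1, U2 stuck-at-0, U3 stuck-at-0, U5 stuck-at-1.
Test 3 (A=1, B=1, C=1, D=0): fault-free U1=1, U2=0, U3=0, U4=1, U5=1, U6=0, U7=0, U8=1, U9=1 → Y1=0, Y2=1; observed Y1=0, Y2=1. Eliminates U7 stuck-at-1.
Only U6 stuck-at-0 is consistent with every test.

U6 stuck-at-0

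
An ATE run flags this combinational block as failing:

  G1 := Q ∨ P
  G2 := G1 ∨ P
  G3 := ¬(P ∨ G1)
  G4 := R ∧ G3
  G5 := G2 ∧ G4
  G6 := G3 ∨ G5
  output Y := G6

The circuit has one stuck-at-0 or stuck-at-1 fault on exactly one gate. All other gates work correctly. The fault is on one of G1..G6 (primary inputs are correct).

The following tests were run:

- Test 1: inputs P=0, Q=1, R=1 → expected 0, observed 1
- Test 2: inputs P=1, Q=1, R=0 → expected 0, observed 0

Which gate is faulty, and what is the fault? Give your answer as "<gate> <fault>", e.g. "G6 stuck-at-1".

Fault-free values for test 1 (P=0, Q=1, R=1): G1=1, G2=1, G3=0, G4=0, G5=0, G6=0, giving Y=0. Observed 1.
Test 1: faults giving observed 1 are {G1 stuck-at-0, G3 stuck-at-1, G4 stuck-at-1, G5 stuck-at-1, G6 stuck-at-1}.
Test 2 (P=1, Q=1, R=0): fault-free G1=1, G2=1, G3=0, G4=0, G5=0, G6=0 → 0; observed 0. Eliminates G3 stuck-at-1, G4 stuck-at-1, G5 stuck-at-1, G6 stuck-at-1.
Only G1 stuck-at-0 is consistent with every test.

G1 stuck-at-0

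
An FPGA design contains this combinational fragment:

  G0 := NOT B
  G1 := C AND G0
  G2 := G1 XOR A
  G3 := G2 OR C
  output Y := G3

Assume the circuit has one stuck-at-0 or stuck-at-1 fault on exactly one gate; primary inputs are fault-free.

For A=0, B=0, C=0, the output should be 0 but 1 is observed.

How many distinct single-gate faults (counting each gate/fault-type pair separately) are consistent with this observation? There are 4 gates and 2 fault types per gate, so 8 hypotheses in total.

3

Fault-free: G0=1, G1=0, G2=0, G3=0 → 0. Observed 1.
  G0 stuck-at-0: output 0 ✗
  G0 stuck-at-1: output 0 ✗
  G1 stuck-at-0: output 0 ✗
  G1 stuck-at-1: output 1 ✓
  G2 stuck-at-0: output 0 ✗
  G2 stuck-at-1: output 1 ✓
  G3 stuck-at-0: output 0 ✗
  G3 stuck-at-1: output 1 ✓
Consistent faults: {G1 stuck-at-1, G2 stuck-at-1, G3 stuck-at-1} — 3 in all.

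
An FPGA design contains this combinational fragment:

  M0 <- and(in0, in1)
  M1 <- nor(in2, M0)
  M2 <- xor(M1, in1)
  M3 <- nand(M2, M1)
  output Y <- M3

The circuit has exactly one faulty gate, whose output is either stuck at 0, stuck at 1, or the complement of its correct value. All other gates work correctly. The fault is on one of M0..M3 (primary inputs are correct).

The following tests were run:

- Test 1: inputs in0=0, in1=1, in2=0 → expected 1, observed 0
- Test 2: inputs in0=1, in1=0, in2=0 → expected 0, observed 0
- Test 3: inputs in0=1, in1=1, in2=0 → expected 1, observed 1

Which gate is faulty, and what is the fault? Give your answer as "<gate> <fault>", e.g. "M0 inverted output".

M2 stuck-at-1

Fault-free values for test 1 (in0=0, in1=1, in2=0): M0=0, M1=1, M2=0, M3=1, giving Y=1. Observed 0.
Test 1: faults giving observed 0 are {M2 stuck-at-1, M2 inverted output, M3 stuck-at-0, M3 inverted output}.
Test 2 (in0=1, in1=0, in2=0): fault-free M0=0, M1=1, M2=1, M3=0 → 0; observed 0. Eliminates M2 inverted output, M3 inverted output.
Test 3 (in0=1, in1=1, in2=0): fault-free M0=1, M1=0, M2=1, M3=1 → 1; observed 1. Eliminates M3 stuck-at-0.
Only M2 stuck-at-1 is consistent with every test.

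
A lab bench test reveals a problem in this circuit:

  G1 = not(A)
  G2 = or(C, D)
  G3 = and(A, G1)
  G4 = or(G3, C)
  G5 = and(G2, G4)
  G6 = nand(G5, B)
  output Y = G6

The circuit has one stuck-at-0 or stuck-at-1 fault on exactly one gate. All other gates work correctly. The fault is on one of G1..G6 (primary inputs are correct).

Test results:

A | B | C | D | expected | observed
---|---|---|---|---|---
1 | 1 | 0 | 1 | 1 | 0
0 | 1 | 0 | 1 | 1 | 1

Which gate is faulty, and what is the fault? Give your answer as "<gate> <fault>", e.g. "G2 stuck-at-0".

Fault-free values for test 1 (A=1, B=1, C=0, D=1): G1=0, G2=1, G3=0, G4=0, G5=0, G6=1, giving Y=1. Observed 0.
Test 1: faults giving observed 0 are {G1 stuck-at-1, G3 stuck-at-1, G4 stuck-at-1, G5 stuck-at-1, G6 stuck-at-0}.
Test 2 (A=0, B=1, C=0, D=1): fault-free G1=1, G2=1, G3=0, G4=0, G5=0, G6=1 → 1; observed 1. Eliminates G3 stuck-at-1, G4 stuck-at-1, G5 stuck-at-1, G6 stuck-at-0.
Only G1 stuck-at-1 is consistent with every test.

G1 stuck-at-1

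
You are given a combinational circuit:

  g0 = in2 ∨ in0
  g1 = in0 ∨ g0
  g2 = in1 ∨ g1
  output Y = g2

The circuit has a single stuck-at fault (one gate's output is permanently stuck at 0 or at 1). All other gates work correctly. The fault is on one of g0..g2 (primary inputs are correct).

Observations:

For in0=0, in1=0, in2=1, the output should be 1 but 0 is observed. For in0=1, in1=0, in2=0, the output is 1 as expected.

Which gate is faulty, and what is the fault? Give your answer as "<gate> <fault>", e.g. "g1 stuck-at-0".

Fault-free values for test 1 (in0=0, in1=0, in2=1): g0=1, g1=1, g2=1, giving Y=1. Observed 0.
Test 1: faults giving observed 0 are {g0 stuck-at-0, g1 stuck-at-0, g2 stuck-at-0}.
Test 2 (in0=1, in1=0, in2=0): fault-free g0=1, g1=1, g2=1 → 1; observed 1. Eliminates g1 stuck-at-0, g2 stuck-at-0.
Only g0 stuck-at-0 is consistent with every test.

g0 stuck-at-0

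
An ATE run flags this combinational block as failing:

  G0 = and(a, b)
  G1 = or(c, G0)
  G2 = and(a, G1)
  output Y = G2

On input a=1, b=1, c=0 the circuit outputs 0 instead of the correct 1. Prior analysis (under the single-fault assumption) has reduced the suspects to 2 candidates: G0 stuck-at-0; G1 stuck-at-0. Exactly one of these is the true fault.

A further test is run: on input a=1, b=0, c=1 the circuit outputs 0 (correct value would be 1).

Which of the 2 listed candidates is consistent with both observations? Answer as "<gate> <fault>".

Evaluate each candidate on input a=1, b=0, c=1:
  G0 stuck-at-0: G0=0 [stuck-at-0], G1=1, G2=1 → 1 — eliminated
  G1 stuck-at-0: G0=0, G1=0 [stuck-at-0], G2=0 → 0 — matches
Only G1 stuck-at-0 reproduces the observed 0.

G1 stuck-at-0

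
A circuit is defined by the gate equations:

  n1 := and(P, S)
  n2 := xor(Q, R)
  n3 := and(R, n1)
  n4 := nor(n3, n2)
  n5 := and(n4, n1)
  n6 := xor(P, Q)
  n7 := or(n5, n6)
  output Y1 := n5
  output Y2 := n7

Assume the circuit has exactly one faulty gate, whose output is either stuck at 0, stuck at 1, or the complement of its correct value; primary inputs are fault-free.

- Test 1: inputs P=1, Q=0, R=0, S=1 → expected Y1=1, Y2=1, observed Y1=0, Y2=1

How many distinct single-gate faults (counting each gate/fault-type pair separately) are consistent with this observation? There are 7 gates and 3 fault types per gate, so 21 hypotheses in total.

Fault-free: n1=1, n2=0, n3=0, n4=1, n5=1, n6=1, n7=1 → Y1=1, Y2=1. Observed Y1=0, Y2=1.
  n1: stuck-at-0, inverted output ✓; others ✗
  n2: stuck-at-1, inverted output ✓; others ✗
  n3: stuck-at-1, inverted output ✓; others ✗
  n4: stuck-at-0, inverted output ✓; others ✗
  n5: stuck-at-0, inverted output ✓; others ✗
  n6: none of the 3 fault types match ✗
  n7: none of the 3 fault types match ✗
Consistent faults: {n1 stuck-at-0, n1 inverted output, n2 stuck-at-1, n2 inverted output, n3 stuck-at-1, n3 inverted output, n4 stuck-at-0, n4 inverted output, n5 stuck-at-0, n5 inverted output} — 10 in all.

10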